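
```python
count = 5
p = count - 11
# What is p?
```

Trace:
`count = 5` → count = 5
`p = count - 11` → p = -6
So p = -6

Answer: -6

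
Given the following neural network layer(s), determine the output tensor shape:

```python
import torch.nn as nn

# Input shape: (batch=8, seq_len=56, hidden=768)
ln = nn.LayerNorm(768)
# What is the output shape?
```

Input: (8, 56, 768) -> Output: (8, 56, 768)

Answer: (8, 56, 768)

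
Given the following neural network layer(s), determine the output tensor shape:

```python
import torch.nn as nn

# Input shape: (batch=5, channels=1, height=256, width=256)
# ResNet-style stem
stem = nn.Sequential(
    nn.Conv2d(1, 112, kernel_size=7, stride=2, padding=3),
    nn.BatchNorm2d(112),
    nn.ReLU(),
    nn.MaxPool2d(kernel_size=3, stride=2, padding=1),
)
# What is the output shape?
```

Input: (5, 1, 256, 256) -> after Conv2d 7x7 stride=2: (5, 112, 128, 128) -> Output: (5, 112, 64, 64)

Answer: (5, 112, 64, 64)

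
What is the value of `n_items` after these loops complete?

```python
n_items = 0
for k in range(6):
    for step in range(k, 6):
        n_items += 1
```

Upper triangle: 6 + 5 + ... + 1
`n_items` takes the values: 0 → 1 → 2 → 3 → 4 → 5 → 6 → 7 → 8 → 9 → 10 → 11 → 12 → 13 → 14 → 15 → 16 → 17 → 18 → 19 → 20 → 21

Answer: 21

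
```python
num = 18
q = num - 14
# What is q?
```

Trace:
`num = 18` → num = 18
`q = num - 14` → q = 4
So q = 4

Answer: 4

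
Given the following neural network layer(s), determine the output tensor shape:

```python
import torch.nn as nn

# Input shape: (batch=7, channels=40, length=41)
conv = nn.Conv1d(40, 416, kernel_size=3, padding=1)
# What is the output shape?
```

Input: (7, 40, 41) -> Output: (7, 416, 41)

Answer: (7, 416, 41)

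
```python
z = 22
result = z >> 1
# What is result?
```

Trace:
`z = 22` → z = 22
`result = z >> 1` → result = 11
So result = 11

Answer: 11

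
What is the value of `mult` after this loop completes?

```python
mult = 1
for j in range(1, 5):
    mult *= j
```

4! = 24
`mult` takes the values: 1 → 2 → 6 → 24

Answer: 24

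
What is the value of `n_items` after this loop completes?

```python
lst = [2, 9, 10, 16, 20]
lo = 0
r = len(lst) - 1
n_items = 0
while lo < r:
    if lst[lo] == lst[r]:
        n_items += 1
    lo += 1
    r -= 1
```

Count matching pairs from ends
`n_items` takes the values: 0

Answer: 0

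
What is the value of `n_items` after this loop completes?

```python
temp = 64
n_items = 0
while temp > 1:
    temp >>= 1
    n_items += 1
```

Count right shifts until 1
`n_items` takes the values: 0 → 1 → 2 → 3 → 4 → 5 → 6

Answer: 6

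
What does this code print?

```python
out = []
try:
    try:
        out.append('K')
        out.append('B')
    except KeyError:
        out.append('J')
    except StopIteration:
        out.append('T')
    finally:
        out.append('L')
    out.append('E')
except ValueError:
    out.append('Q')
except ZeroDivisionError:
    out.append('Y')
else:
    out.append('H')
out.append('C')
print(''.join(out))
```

Execution trace: 'K' (inner try body) → 'B' (inner try body, no exception) → 'L' (inner finally) → 'E' (try body, no exception) → 'H' (else) → 'C' (after the try/except). Output: KBLEHC

Answer: KBLEHC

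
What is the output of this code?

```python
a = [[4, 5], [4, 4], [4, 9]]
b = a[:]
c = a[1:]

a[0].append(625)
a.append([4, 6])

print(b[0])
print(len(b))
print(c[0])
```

Key concept: slice with nested mutation.
Step by step:
`a = [[4, 5], [4, 4], [4, 9]]` → a = [[4, 5], [4, 4], [4, 9]]
`b = a[:]` → b = [[4, 5], [4, 4], [4, 9]]
`c = a[1:]` → c = [[4, 4], [4, 9]]
`a[0].append(625)` → a = [[4, 5, 625], [4, 4], [4, 9]]; b = [[4, 5, 625], [4, 4], [4, 9]]
`a.append([4, 6])` → a = [[4, 5, 625], [4, 4], [4, 9], [4, 6]]
`print(b[0])` → prints [4, 5, 625]
`print(len(b))` → prints 3
`print(c[0])` → prints [4, 4]

Answer:
[4, 5, 625]
3
[4, 4]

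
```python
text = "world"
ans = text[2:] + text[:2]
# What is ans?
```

Trace:
`text = "world"` → text = 'world'
`ans = text[2:] + text[:2]` → ans = 'rldwo'
So ans = 'rldwo'

Answer: 'rldwo'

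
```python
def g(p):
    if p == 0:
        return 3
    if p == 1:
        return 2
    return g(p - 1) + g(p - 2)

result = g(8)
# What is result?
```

Build up from base cases: g(0)=3, g(1)=2, g(2)=5, g(3)=7, g(4)=12, g(5)=19, g(6)=31, ..., g(8)=81

Answer: 81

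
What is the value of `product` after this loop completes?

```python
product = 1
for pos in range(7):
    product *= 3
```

3^7 = 2187
`product` takes the values: 1 → 3 → 9 → 27 → 81 → 243 → 729 → 2187

Answer: 2187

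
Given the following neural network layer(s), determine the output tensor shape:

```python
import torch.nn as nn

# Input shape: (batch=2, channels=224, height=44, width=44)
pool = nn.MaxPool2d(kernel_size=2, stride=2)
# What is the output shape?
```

Input: (2, 224, 44, 44) -> Output: (2, 224, 22, 22)

Answer: (2, 224, 22, 22)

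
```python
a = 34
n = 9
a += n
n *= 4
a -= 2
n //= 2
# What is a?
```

Trace:
`a = 34` → a = 34
`n = 9` → n = 9
`a += n` → a = 43
`n *= 4` → n = 36
`a -= 2` → a = 41
`n //= 2` → n = 18
So a = 41

Answer: 41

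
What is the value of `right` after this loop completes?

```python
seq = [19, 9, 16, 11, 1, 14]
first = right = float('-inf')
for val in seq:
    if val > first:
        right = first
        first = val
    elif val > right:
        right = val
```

Second largest (with repeats) in [19, 9, 16, 11, 1, 14]
`right` takes the values: -inf → 9 → 16

Answer: 16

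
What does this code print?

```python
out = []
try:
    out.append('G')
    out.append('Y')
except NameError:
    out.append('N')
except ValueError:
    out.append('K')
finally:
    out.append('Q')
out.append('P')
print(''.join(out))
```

Execution trace: 'G' (try body) → 'Y' (try body, no exception) → 'Q' (finally) → 'P' (after the try/except). Output: GYQP

Answer: GYQP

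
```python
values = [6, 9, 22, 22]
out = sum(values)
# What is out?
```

Trace:
`values = [6, 9, 22, 22]` → values = [6, 9, 22, 22]
`out = sum(values)` → out = 59
So out = 59

Answer: 59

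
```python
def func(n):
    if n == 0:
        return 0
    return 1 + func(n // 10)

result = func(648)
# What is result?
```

Count of digits of 648: 3

Answer: 3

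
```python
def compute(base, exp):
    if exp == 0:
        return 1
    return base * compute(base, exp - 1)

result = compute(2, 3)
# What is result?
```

compute(2, 3) = 2 * 2 * 2 = 8

Answer: 8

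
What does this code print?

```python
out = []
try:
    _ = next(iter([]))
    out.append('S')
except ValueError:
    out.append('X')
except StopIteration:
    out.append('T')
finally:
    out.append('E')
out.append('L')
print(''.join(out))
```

Execution trace: 'T' (except StopIteration) → 'E' (finally) → 'L' (after the try/except). Output: TEL

Answer: TEL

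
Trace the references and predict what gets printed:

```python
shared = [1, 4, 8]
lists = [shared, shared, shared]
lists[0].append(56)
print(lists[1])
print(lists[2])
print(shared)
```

Key concept: list of same reference.
Step by step:
`shared = [1, 4, 8]` → shared = [1, 4, 8]
`lists = [shared, shared, shared]` → lists = [[1, 4, 8], [1, 4, 8], [1, 4, 8]]
`lists[0].append(56)` → shared = [1, 4, 8, 56]; lists = [[1, 4, 8, 56], [1, 4, 8, 56], [1, 4, 8, 56]]
`print(lists[1])` → prints [1, 4, 8, 56]
`print(lists[2])` → prints [1, 4, 8, 56]
`print(shared)` → prints [1, 4, 8, 56]

Answer:
[1, 4, 8, 56]
[1, 4, 8, 56]
[1, 4, 8, 56]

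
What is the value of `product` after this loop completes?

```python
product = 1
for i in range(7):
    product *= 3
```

3^7 = 2187
`product` takes the values: 1 → 3 → 9 → 27 → 81 → 243 → 729 → 2187

Answer: 2187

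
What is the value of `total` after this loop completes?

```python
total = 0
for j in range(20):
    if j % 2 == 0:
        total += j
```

Sum of even numbers 0 to 19
`total` takes the values: 0 → 2 → 6 → 12 → 20 → 30 → 42 → 56 → 72 → 90

Answer: 90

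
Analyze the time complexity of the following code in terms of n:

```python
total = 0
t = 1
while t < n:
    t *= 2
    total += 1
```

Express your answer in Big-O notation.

Each loop level contributes: log n. Multiplying the contributions gives O(log n).

Answer: O(log n)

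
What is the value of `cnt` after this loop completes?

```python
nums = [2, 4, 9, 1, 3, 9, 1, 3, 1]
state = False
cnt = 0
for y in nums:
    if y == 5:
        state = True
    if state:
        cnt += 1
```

Count elements after first 5 in [2, 4, 9, 1, 3, 9, 1, 3, 1]
`cnt` takes the values: 0

Answer: 0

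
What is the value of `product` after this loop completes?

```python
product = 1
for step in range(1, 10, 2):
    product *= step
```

Product of 1, 3, 5, ... up to 9
`product` takes the values: 1 → 3 → 15 → 105 → 945

Answer: 945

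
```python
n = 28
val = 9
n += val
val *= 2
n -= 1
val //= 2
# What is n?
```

Trace:
`n = 28` → n = 28
`val = 9` → val = 9
`n += val` → n = 37
`val *= 2` → val = 18
`n -= 1` → n = 36
`val //= 2` → val = 9
So n = 36

Answer: 36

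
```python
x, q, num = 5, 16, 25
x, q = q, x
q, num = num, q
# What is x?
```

Trace:
`x, q, num = 5, 16, 25` → x = 5; q = 16; num = 25
`x, q = q, x` → x = 16; q = 5
`q, num = num, q` → q = 25; num = 5
So x = 16

Answer: 16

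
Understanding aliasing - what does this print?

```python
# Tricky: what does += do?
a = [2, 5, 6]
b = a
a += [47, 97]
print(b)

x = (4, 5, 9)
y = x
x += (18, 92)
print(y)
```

Key concept: += behavior differs for mutable vs immutable.
Step by step:
`a = [2, 5, 6]` → a = [2, 5, 6]
`b = a` → b = [2, 5, 6] (same object as a)
`a += [47, 97]` → a = [2, 5, 6, 47, 97] (same object as b); b = [2, 5, 6, 47, 97] (same object as a)
`print(b)` → prints [2, 5, 6, 47, 97]
`x = (4, 5, 9)` → x = (4, 5, 9)
`y = x` → y = (4, 5, 9)
`x += (18, 92)` → x = (4, 5, 9, 18, 92)
`print(y)` → prints (4, 5, 9)

Answer:
[2, 5, 6, 47, 97]
(4, 5, 9)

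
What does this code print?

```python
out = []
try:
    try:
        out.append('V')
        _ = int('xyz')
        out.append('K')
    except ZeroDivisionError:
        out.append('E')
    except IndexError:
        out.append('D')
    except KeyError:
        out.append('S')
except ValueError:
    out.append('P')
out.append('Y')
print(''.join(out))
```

Execution trace: 'V' (try body) → 'P' (outer except ValueError) → 'Y' (after the try/except). Output: VPY

Answer: VPY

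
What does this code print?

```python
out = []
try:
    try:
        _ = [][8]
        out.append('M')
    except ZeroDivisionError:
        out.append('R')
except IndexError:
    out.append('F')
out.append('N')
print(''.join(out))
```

Execution trace: 'F' (outer except IndexError) → 'N' (after the try/except). Output: FN

Answer: FN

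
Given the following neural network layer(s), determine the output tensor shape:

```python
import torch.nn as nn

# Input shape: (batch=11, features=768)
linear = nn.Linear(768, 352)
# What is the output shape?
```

Input: (11, 768) -> Output: (11, 352)

Answer: (11, 352)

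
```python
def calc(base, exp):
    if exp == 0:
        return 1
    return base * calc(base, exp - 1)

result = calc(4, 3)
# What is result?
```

calc(4, 3) = 4 * 4 * 4 = 64

Answer: 64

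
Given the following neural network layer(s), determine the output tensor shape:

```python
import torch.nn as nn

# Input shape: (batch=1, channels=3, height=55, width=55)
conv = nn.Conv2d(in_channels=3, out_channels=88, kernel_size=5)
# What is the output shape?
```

Input: (1, 3, 55, 55) -> Output: (1, 88, 51, 51)

Answer: (1, 88, 51, 51)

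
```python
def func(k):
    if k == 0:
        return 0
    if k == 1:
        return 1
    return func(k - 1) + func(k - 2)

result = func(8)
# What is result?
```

Build up from base cases: func(0)=0, func(1)=1, func(2)=1, func(3)=2, func(4)=3, func(5)=5, func(6)=8, ..., func(8)=21

Answer: 21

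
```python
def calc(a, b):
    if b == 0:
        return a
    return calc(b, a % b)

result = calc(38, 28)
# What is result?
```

calc(38, 28) -> calc(28, 10) -> calc(10, 8) -> calc(8, 2) -> calc(2, 0) -> 2

Answer: 2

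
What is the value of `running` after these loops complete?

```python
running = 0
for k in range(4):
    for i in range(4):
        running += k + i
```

Sum of all k+i for k,i in 4x4
`running` takes the values: 0 → 1 → 3 → 6 → 7 → 9 → 12 → 16 → 18 → 21 → 25 → 30 → 33 → 37 → 42 → 48

Answer: 48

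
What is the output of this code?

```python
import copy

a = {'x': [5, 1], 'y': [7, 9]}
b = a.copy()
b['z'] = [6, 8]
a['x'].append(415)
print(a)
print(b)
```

Key concept: shallow copy of dict with mutable values.
Step by step:
`a = {'x': [5, 1], 'y': [7, 9]}` → a = {'x': [5, 1], 'y': [7, 9]}
`b = a.copy()` → b = {'x': [5, 1], 'y': [7, 9]}
`b['z'] = [6, 8]` → b = {'x': [5, 1], 'y': [7, 9], 'z': [6, 8]}
`a['x'].append(415)` → a = {'x': [5, 1, 415], 'y': [7, 9]}; b = {'x': [5, 1, 415], 'y': [7, 9], 'z': [6, 8]}
`print(a)` → prints {'x': [5, 1, 415], 'y': [7, 9]}
`print(b)` → prints {'x': [5, 1, 415], 'y': [7, 9], 'z': [6, 8]}

Answer:
{'x': [5, 1, 415], 'y': [7, 9]}
{'x': [5, 1, 415], 'y': [7, 9], 'z': [6, 8]}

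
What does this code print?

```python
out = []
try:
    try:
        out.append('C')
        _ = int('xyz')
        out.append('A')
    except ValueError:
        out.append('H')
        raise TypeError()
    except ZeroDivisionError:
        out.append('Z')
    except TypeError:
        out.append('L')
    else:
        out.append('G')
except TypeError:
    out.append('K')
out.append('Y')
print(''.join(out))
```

Execution trace: 'C' (inner try body) → 'H' (inner except ValueError) → 'K' (outer except TypeError) → 'Y' (after the try/except). Output: CHKY

Answer: CHKY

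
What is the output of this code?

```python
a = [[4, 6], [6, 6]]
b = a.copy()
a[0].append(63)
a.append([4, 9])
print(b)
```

Key concept: shallow copy with nested lists.
Step by step:
`a = [[4, 6], [6, 6]]` → a = [[4, 6], [6, 6]]
`b = a.copy()` → b = [[4, 6], [6, 6]]
`a[0].append(63)` → a = [[4, 6, 63], [6, 6]]; b = [[4, 6, 63], [6, 6]]
`a.append([4, 9])` → a = [[4, 6, 63], [6, 6], [4, 9]]
`print(b)` → prints [[4, 6, 63], [6, 6]]

Answer: [[4, 6, 63], [6, 6]]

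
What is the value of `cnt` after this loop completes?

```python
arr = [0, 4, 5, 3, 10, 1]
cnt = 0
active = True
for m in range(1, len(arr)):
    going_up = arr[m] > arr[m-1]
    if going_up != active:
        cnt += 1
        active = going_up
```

Count direction changes in [0, 4, 5, 3, 10, 1]
`cnt` takes the values: 0 → 1 → 2 → 3

Answer: 3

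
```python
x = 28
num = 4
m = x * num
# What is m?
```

Trace:
`x = 28` → x = 28
`num = 4` → num = 4
`m = x * num` → m = 112
So m = 112

Answer: 112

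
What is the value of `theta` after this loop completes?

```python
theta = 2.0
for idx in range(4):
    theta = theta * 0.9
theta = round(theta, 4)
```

Exponential decay: 2.0 * 0.9^4
`theta` takes the values: 2.0 → 1.8 → 1.62 → 1.458 → 1.3122

Answer: 1.3122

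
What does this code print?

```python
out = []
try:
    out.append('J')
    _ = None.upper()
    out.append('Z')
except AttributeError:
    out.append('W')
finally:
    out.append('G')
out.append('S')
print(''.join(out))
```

Execution trace: 'J' (try body) → 'W' (except AttributeError) → 'G' (finally) → 'S' (after the try/except). Output: JWGS

Answer: JWGS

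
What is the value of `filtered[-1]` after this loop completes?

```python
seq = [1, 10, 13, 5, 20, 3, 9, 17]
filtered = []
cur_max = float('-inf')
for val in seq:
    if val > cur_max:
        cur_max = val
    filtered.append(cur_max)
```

Running max ends at 20
`filtered` takes the values: [] → [1] → [1, 10] → [1, 10, 13] → [1, 10, 13, 13] → [1, 10, 13, 13, 20] → [1, 10, 13, 13, 20, 20] → [1, 10, 13, 13, 20, 20, 20] → [1, 10, 13, 13, 20, 20, 20, 20]
So `filtered[-1]` = 20

Answer: 20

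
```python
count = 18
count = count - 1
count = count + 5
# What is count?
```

Trace:
`count = 18` → count = 18
`count = count - 1` → count = 17
`count = count + 5` → count = 22
So count = 22

Answer: 22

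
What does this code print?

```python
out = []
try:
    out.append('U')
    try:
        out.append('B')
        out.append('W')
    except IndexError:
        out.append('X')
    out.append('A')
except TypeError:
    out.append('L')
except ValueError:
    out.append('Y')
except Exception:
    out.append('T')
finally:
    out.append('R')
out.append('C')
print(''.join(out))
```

Execution trace: 'U' (try body) → 'B' (inner try body) → 'W' (inner try body, no exception) → 'A' (try body, no exception) → 'R' (finally) → 'C' (after the try/except). Output: UBWARC

Answer: UBWARC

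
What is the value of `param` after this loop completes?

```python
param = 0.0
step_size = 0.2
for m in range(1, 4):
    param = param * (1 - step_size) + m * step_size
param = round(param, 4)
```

Moving average with lr=0.2
`param` takes the values: 0.0 → 0.2 → 0.56 → 1.048

Answer: 1.048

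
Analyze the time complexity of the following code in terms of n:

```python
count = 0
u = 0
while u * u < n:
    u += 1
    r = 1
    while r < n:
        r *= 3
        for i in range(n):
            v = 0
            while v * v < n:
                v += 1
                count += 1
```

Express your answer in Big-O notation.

Each loop level contributes: √n × log n × n × √n. Multiplying the contributions gives O(n^2 log n).

Answer: O(n^2 log n)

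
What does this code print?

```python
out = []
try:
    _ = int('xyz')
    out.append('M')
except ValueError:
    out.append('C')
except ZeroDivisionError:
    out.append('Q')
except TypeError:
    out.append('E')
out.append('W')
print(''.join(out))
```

Execution trace: 'C' (except ValueError) → 'W' (after the try/except). Output: CW

Answer: CW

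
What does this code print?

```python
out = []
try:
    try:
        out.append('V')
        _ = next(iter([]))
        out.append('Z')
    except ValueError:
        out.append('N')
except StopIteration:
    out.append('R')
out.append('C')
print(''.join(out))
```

Execution trace: 'V' (try body) → 'R' (outer except StopIteration) → 'C' (after the try/except). Output: VRC

Answer: VRC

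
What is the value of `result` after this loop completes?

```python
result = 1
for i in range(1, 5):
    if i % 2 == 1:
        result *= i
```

Product of odd numbers 1 to 4
`result` takes the values: 1 → 3

Answer: 3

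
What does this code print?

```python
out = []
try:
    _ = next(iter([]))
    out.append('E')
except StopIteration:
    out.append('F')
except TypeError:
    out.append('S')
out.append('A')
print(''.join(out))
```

Execution trace: 'F' (except StopIteration) → 'A' (after the try/except). Output: FA

Answer: FA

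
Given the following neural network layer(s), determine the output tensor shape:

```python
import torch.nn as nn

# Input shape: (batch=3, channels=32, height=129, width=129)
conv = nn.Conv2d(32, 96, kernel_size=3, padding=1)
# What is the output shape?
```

Input: (3, 32, 129, 129) -> Output: (3, 96, 129, 129)

Answer: (3, 96, 129, 129)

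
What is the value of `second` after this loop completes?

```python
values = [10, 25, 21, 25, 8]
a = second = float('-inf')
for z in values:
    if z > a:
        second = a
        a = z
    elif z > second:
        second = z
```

Second largest (with repeats) in [10, 25, 21, 25, 8]
`second` takes the values: -inf → 10 → 21 → 25

Answer: 25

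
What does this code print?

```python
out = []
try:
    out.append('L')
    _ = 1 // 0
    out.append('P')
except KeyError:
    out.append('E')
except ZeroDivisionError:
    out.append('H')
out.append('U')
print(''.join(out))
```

Execution trace: 'L' (try body) → 'H' (except ZeroDivisionError) → 'U' (after the try/except). Output: LHU

Answer: LHU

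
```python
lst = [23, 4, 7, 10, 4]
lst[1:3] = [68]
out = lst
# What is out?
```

Trace:
`lst = [23, 4, 7, 10, 4]` → lst = [23, 4, 7, 10, 4]
`lst[1:3] = [68]` → lst = [23, 68, 10, 4]
`out = lst` → out = [23, 68, 10, 4]
So out = [23, 68, 10, 4]

Answer: [23, 68, 10, 4]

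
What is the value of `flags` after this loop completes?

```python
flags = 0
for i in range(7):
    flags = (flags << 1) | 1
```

Build 7 consecutive 1-bits: 0b1111111
`flags` takes the values: 0 → 1 → 3 → 7 → 15 → 31 → 63 → 127

Answer: 127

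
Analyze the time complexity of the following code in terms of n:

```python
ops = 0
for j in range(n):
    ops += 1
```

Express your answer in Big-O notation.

Each loop level contributes: n. Multiplying the contributions gives O(n).

Answer: O(n)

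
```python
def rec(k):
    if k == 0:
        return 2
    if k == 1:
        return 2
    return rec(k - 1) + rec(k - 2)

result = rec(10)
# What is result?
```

Build up from base cases: rec(0)=2, rec(1)=2, rec(2)=4, rec(3)=6, rec(4)=10, rec(5)=16, rec(6)=26, ..., rec(10)=178

Answer: 178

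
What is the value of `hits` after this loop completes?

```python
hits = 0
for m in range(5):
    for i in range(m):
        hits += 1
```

Triangle number: 0+1+2+...+4
`hits` takes the values: 0 → 1 → 2 → 3 → 4 → 5 → 6 → 7 → 8 → 9 → 10

Answer: 10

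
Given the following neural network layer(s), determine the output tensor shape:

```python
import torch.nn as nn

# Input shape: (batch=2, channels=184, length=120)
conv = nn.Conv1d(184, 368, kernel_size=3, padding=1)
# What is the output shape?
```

Input: (2, 184, 120) -> Output: (2, 368, 120)

Answer: (2, 368, 120)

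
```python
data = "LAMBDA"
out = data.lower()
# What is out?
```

Trace:
`data = "LAMBDA"` → data = 'LAMBDA'
`out = data.lower()` → out = 'lambda'
So out = 'lambda'

Answer: 'lambda'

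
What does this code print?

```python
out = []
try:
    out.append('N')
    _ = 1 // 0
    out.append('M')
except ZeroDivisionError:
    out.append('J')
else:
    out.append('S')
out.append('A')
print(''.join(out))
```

Execution trace: 'N' (try body) → 'J' (except ZeroDivisionError) → 'A' (after the try/except). Output: NJA

Answer: NJA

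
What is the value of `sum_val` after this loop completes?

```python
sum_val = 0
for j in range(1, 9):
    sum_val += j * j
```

Sum of squares 1² to 8² = 204
`sum_val` takes the values: 0 → 1 → 5 → 14 → 30 → 55 → 91 → 140 → 204

Answer: 204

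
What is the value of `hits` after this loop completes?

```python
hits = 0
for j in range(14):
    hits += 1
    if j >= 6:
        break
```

Loop breaks when j reaches 6, hits is 7
`hits` takes the values: 0 → 1 → 2 → 3 → 4 → 5 → 6 → 7

Answer: 7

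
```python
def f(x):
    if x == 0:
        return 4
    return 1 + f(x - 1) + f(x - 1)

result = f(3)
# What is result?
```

f(x) = 1 + 2·f(x-1), f(0)=4. Closed form: (4+1)·2^3 - 1 = 39.

Answer: 39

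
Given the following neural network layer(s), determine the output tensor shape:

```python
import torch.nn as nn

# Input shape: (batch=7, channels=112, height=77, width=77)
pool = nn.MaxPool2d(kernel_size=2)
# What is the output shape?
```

Input: (7, 112, 77, 77) -> Output: (7, 112, 38, 38)

Answer: (7, 112, 38, 38)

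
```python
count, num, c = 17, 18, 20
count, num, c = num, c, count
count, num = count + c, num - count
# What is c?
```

Trace:
`count, num, c = 17, 18, 20` → count = 17; num = 18; c = 20
`count, num, c = num, c, count` → count = 18; num = 20; c = 17
`count, num = count + c, num - count` → count = 35; num = 2
So c = 17

Answer: 17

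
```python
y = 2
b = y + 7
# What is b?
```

Trace:
`y = 2` → y = 2
`b = y + 7` → b = 9
So b = 9

Answer: 9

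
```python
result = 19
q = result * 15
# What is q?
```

Trace:
`result = 19` → result = 19
`q = result * 15` → q = 285
So q = 285

Answer: 285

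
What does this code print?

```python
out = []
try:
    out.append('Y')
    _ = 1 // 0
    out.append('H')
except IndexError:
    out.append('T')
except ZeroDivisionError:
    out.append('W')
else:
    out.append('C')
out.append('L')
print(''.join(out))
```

Execution trace: 'Y' (try body) → 'W' (except ZeroDivisionError) → 'L' (after the try/except). Output: YWL

Answer: YWL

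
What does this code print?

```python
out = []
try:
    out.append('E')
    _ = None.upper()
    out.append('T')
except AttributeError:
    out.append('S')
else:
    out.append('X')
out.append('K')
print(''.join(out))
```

Execution trace: 'E' (try body) → 'S' (except AttributeError) → 'K' (after the try/except). Output: ESK

Answer: ESK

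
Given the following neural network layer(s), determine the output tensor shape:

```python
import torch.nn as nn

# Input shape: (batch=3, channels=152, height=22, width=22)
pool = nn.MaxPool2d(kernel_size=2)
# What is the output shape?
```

Input: (3, 152, 22, 22) -> Output: (3, 152, 11, 11)

Answer: (3, 152, 11, 11)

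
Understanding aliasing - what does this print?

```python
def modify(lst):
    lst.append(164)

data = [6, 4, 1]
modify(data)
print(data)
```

Key concept: function modifies passed list.
Step by step:
`data = [6, 4, 1]` → data = [6, 4, 1]
`modify(data)` → data = [6, 4, 1, 164]
`print(data)` → prints [6, 4, 1, 164]

Answer: [6, 4, 1, 164]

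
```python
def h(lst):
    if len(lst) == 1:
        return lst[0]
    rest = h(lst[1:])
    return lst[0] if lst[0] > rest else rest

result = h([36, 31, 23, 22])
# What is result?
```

Recursive max over [36, 31, 23, 22] = 36

Answer: 36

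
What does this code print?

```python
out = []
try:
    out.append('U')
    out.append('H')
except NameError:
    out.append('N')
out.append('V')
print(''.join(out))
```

Execution trace: 'U' (try body) → 'H' (try body, no exception) → 'V' (after the try/except). Output: UHV

Answer: UHV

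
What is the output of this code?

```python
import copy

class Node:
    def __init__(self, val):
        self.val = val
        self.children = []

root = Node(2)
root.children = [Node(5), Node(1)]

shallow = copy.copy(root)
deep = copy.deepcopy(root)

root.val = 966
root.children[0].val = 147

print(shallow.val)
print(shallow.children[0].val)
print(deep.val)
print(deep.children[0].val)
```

Key concept: deep copy with custom objects.
Step by step:
`root = Node(2)` → root = Node(val=2, children=[])
`root.children = [Node(5), Node(1)]` → root = Node(val=2, children=[Node(val=5, children=[]), Node(val=1, children=[])])
`shallow = copy.copy(root)` → shallow = Node(val=2, children=[Node(val=5, children=[]), Node(val=1, children=[])])
`deep = copy.deepcopy(root)` → deep = Node(val=2, children=[Node(val=5, children=[]), Node(val=1, children=[])])
`root.val = 966` → root = Node(val=966, children=[Node(val=5, children=[]), Node(val=1, children=[])])
`root.children[0].val = 147` → root = Node(val=966, children=[Node(val=147, children=[]), Node(val=1, children=[])]); shallow = Node(val=2, children=[Node(val=147, children=[]), Node(val=1, children=[])])
`print(shallow.val)` → prints 2
`print(shallow.children[0].val)` → prints 147
`print(deep.val)` → prints 2
`print(deep.children[0].val)` → prints 5

Answer:
2
147
2
5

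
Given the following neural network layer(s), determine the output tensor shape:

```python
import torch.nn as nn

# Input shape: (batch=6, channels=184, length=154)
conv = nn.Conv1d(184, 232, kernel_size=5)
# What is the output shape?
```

Input: (6, 184, 154) -> Output: (6, 232, 150)

Answer: (6, 232, 150)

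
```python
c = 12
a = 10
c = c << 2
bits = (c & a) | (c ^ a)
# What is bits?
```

Trace:
`c = 12` → c = 12
`a = 10` → a = 10
`c = c << 2` → c = 48
`bits = (c & a) | (c ^ a)` → bits = 58
So bits = 58

Answer: 58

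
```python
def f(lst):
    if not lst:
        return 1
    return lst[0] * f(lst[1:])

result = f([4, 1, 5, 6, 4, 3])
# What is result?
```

Product over [4, 1, 5, 6, 4, 3] = 4 * 1 * 5 * 6 * 4 * 3 = 1440

Answer: 1440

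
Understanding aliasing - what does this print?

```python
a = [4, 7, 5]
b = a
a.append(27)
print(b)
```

Key concept: basic list aliasing.
Step by step:
`a = [4, 7, 5]` → a = [4, 7, 5]
`b = a` → b = [4, 7, 5] (same object as a)
`a.append(27)` → a = [4, 7, 5, 27] (same object as b); b = [4, 7, 5, 27] (same object as a)
`print(b)` → prints [4, 7, 5, 27]

Answer: [4, 7, 5, 27]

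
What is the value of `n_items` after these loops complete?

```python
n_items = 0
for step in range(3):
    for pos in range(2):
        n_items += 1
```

3 * 2 = 6
`n_items` takes the values: 0 → 1 → 2 → 3 → 4 → 5 → 6

Answer: 6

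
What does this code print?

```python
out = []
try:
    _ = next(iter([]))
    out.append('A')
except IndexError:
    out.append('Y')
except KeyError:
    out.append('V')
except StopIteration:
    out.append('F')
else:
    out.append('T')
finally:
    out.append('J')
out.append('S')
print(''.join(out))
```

Execution trace: 'F' (except StopIteration) → 'J' (finally) → 'S' (after the try/except). Output: FJS

Answer: FJS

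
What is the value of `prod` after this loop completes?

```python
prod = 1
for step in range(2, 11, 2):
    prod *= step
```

Product of even numbers 2 to 10
`prod` takes the values: 1 → 2 → 8 → 48 → 384 → 3840

Answer: 3840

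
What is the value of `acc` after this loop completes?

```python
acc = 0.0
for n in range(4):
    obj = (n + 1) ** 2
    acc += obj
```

Sum of squared losses 1² + 2² + ... + 4²
`acc` takes the values: 0.0 → 1.0 → 5.0 → 14.0 → 30.0

Answer: 30.0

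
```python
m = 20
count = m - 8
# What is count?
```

Trace:
`m = 20` → m = 20
`count = m - 8` → count = 12
So count = 12

Answer: 12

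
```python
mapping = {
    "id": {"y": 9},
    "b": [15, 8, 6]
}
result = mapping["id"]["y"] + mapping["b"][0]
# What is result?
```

Trace:
`mapping = { ...` → mapping = {'id': {'y': 9}, 'b': [15, 8, 6]}
`result = mapping["id"]["y"] + mapping["b"][0]` → result = 24
So result = 24

Answer: 24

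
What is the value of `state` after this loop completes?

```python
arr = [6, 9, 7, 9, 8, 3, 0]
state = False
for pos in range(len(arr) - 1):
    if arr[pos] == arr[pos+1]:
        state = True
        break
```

Check consecutive duplicates in [6, 9, 7, 9, 8, 3, 0]
`state` takes the values: False

Answer: False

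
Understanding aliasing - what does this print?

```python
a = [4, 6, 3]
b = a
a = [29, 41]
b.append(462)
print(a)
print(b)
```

Key concept: rebinding vs mutation: a is rebound to a new list, b still points at the original.
Step by step:
`a = [4, 6, 3]` → a = [4, 6, 3]
`b = a` → b = [4, 6, 3] (same object as a)
`a = [29, 41]` → a = [29, 41]
`b.append(462)` → b = [4, 6, 3, 462]
`print(a)` → prints [29, 41]
`print(b)` → prints [4, 6, 3, 462]

Answer:
[29, 41]
[4, 6, 3, 462]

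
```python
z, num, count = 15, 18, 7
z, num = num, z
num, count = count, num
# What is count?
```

Trace:
`z, num, count = 15, 18, 7` → z = 15; num = 18; count = 7
`z, num = num, z` → z = 18; num = 15
`num, count = count, num` → num = 7; count = 15
So count = 15

Answer: 15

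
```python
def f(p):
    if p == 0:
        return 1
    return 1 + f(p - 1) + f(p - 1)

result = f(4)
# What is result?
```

f(p) = 1 + 2·f(p-1), f(0)=1. Closed form: (1+1)·2^4 - 1 = 31.

Answer: 31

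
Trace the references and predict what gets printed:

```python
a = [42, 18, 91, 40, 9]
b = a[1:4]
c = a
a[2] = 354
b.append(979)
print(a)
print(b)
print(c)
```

Key concept: slice vs alias.
Step by step:
`a = [42, 18, 91, 40, 9]` → a = [42, 18, 91, 40, 9]
`b = a[1:4]` → b = [18, 91, 40]
`c = a` → c = [42, 18, 91, 40, 9] (same object as a)
`a[2] = 354` → a = [42, 18, 354, 40, 9] (same object as c); c = [42, 18, 354, 40, 9] (same object as a)
`b.append(979)` → b = [18, 91, 40, 979]
`print(a)` → prints [42, 18, 354, 40, 9]
`print(b)` → prints [18, 91, 40, 979]
`print(c)` → prints [42, 18, 354, 40, 9]

Answer:
[42, 18, 354, 40, 9]
[18, 91, 40, 979]
[42, 18, 354, 40, 9]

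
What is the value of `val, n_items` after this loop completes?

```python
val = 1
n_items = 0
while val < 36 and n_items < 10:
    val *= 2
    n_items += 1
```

Double until >= 36 or 10 iterations
`val, n_items` takes the values: (1, 0) → (2, 0) → (2, 1) → (4, 1) → (4, 2) → (8, 2) → (8, 3) → (16, 3) → (16, 4) → (32, 4) → (32, 5) → (64, 5) → (64, 6)

Answer: 64, 6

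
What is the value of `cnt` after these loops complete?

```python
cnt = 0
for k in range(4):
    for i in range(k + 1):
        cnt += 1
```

Triangle: 1 + 2 + ... + 4
`cnt` takes the values: 0 → 1 → 2 → 3 → 4 → 5 → 6 → 7 → 8 → 9 → 10

Answer: 10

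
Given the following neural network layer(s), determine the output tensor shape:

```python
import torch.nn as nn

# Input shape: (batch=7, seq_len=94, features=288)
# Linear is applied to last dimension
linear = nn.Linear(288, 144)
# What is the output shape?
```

Input: (7, 94, 288) -> Output: (7, 94, 144)

Answer: (7, 94, 144)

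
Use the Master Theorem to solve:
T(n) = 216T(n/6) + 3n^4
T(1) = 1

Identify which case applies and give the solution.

a=216, b=6, f(n)=3n^4. log_6(216) = 3. Since c=4 > 3 and the regularity condition holds (216(n/6)^4 = (216/6^4)n^4 with 216/6^4 < 1), Case 3 applies: T(n) = Θ(f(n)) = O(n^4).

Answer: O(n^4) - Case 3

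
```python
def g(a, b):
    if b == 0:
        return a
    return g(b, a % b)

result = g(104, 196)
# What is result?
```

g(104, 196) -> g(196, 104) -> g(104, 92) -> g(92, 12) -> g(12, 8) -> g(8, 4) -> g(4, 0) -> 4

Answer: 4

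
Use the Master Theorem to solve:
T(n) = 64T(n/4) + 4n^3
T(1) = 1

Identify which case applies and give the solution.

a=64, b=4, f(n)=4n^3. log_4(64) = 3. Since c=3 = 3, Case 2 applies: T(n) = Θ(n^log_b(a) · log n) = O(n^3 log n).

Answer: O(n^3 log n) - Case 2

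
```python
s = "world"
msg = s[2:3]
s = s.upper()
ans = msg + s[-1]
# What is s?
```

Trace:
`s = "world"` → s = 'world'
`msg = s[2:3]` → msg = 'r'
`s = s.upper()` → s = 'WORLD'
`ans = msg + s[-1]` → ans = 'rD'
So s = 'WORLD'

Answer: 'WORLD'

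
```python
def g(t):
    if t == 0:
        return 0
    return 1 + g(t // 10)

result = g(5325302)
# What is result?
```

Count of digits of 5325302: 7

Answer: 7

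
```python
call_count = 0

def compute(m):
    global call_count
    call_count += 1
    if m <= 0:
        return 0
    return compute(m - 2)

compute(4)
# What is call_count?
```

Linear recursion stepping by 2: 3 calls from m=4 down to ≤0.

Answer: 3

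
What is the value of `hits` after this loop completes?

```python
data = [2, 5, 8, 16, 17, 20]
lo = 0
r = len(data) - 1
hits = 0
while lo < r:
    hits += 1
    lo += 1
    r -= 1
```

Iterations until pointers meet (list length 6)
`hits` takes the values: 0 → 1 → 2 → 3

Answer: 3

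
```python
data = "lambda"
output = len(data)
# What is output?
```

Trace:
`data = "lambda"` → data = 'lambda'
`output = len(data)` → output = 6
So output = 6

Answer: 6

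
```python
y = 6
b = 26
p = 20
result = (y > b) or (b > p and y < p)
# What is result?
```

Trace:
`y = 6` → y = 6
`b = 26` → b = 26
`p = 20` → p = 20
`result = (y > b) or (b > p and y < p)` → result = True
So result = True

Answer: True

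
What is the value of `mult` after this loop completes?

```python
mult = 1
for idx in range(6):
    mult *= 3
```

3^6 = 729
`mult` takes the values: 1 → 3 → 9 → 27 → 81 → 243 → 729

Answer: 729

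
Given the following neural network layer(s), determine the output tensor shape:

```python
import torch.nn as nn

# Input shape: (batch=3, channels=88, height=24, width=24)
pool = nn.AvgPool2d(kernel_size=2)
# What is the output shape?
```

Input: (3, 88, 24, 24) -> Output: (3, 88, 12, 12)

Answer: (3, 88, 12, 12)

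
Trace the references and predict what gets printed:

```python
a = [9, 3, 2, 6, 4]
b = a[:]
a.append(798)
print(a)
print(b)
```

Key concept: slice [:] creates copy.
Step by step:
`a = [9, 3, 2, 6, 4]` → a = [9, 3, 2, 6, 4]
`b = a[:]` → b = [9, 3, 2, 6, 4]
`a.append(798)` → a = [9, 3, 2, 6, 4, 798]
`print(a)` → prints [9, 3, 2, 6, 4, 798]
`print(b)` → prints [9, 3, 2, 6, 4]

Answer:
[9, 3, 2, 6, 4, 798]
[9, 3, 2, 6, 4]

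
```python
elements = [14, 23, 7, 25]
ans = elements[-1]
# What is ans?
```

Trace:
`elements = [14, 23, 7, 25]` → elements = [14, 23, 7, 25]
`ans = elements[-1]` → ans = 25
So ans = 25

Answer: 25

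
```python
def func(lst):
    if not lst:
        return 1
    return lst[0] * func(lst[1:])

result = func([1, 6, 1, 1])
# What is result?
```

Product over [1, 6, 1, 1] = 1 * 6 * 1 * 1 = 6

Answer: 6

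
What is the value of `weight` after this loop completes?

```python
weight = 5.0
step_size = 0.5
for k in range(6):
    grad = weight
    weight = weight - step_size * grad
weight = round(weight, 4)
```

Gradient descent: w = 5.0 * (1 - 0.5)^6
`weight` takes the values: 5.0 → 2.5 → 1.25 → 0.625 → 0.3125 → 0.15625 → 0.078125 → 0.0781

Answer: 0.0781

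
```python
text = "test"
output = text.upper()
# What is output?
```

Trace:
`text = "test"` → text = 'test'
`output = text.upper()` → output = 'TEST'
So output = 'TEST'

Answer: 'TEST'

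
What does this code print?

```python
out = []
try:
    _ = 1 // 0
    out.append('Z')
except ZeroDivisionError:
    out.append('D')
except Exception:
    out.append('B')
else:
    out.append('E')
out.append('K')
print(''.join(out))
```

Execution trace: 'D' (except ZeroDivisionError) → 'K' (after the try/except). Output: DK

Answer: DK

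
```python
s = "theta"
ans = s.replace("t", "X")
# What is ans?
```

Trace:
`s = "theta"` → s = 'theta'
`ans = s.replace("t", "X")` → ans = 'XheXa'
So ans = 'XheXa'

Answer: 'XheXa'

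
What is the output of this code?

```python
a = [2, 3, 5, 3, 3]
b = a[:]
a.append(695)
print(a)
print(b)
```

Key concept: slice [:] creates copy.
Step by step:
`a = [2, 3, 5, 3, 3]` → a = [2, 3, 5, 3, 3]
`b = a[:]` → b = [2, 3, 5, 3, 3]
`a.append(695)` → a = [2, 3, 5, 3, 3, 695]
`print(a)` → prints [2, 3, 5, 3, 3, 695]
`print(b)` → prints [2, 3, 5, 3, 3]

Answer:
[2, 3, 5, 3, 3, 695]
[2, 3, 5, 3, 3]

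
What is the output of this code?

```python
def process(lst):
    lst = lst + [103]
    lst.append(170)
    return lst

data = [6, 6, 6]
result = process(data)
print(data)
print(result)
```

Key concept: rebinding parameter vs mutation.
Step by step:
`data = [6, 6, 6]` → data = [6, 6, 6]
`result = process(data)` → result = [6, 6, 6, 103, 170]
`print(data)` → prints [6, 6, 6]
`print(result)` → prints [6, 6, 6, 103, 170]

Answer:
[6, 6, 6]
[6, 6, 6, 103, 170]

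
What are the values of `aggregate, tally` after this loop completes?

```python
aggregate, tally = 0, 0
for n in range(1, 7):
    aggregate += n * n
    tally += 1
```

Sum of squares and count
`aggregate, tally` takes the values: (0, 0) → (1, 0) → (1, 1) → (5, 1) → (5, 2) → (14, 2) → (14, 3) → (30, 3) → (30, 4) → (55, 4) → (55, 5) → (91, 5) → (91, 6)

Answer: 91, 6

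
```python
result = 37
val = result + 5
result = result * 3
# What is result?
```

Trace:
`result = 37` → result = 37
`val = result + 5` → val = 42
`result = result * 3` → result = 111
So result = 111

Answer: 111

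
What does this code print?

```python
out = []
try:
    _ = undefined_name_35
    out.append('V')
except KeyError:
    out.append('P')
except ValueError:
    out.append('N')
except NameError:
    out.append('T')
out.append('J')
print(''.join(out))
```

Execution trace: 'T' (except NameError) → 'J' (after the try/except). Output: TJ

Answer: TJ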